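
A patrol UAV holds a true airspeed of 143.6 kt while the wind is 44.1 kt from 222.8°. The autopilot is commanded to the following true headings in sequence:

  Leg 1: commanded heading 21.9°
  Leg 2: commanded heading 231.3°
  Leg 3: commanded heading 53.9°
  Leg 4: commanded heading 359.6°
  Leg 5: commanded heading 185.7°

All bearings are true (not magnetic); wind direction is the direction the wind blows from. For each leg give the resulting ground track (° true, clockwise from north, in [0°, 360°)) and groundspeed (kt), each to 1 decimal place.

Leg 1: heading 21.9°; drift +4.9° → track 26.8°, groundspeed 185.5 kt
Leg 2: heading 231.3°; drift +3.7° → track 235.0°, groundspeed 100.2 kt
Leg 3: heading 53.9°; drift -2.6° → track 51.3°, groundspeed 187.1 kt
Leg 4: heading 359.6°; drift +9.7° → track 9.3°, groundspeed 178.3 kt
Leg 5: heading 185.7°; drift -13.8° → track 171.9°, groundspeed 111.6 kt

Leg 1: track=26.8°, groundspeed=185.5 kt
Leg 2: track=235.0°, groundspeed=100.2 kt
Leg 3: track=51.3°, groundspeed=187.1 kt
Leg 4: track=9.3°, groundspeed=178.3 kt
Leg 5: track=171.9°, groundspeed=111.6 kt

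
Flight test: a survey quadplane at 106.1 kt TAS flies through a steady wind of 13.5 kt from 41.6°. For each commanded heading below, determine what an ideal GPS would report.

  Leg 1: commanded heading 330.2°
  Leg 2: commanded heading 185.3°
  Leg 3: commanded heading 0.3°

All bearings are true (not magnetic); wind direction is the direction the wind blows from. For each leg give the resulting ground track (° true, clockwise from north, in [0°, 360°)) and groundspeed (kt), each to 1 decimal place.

Leg 1: heading 330.2°; drift -7.2° → track 323.0°, groundspeed 102.6 kt
Leg 2: heading 185.3°; drift +3.9° → track 189.2°, groundspeed 117.3 kt
Leg 3: heading 0.3°; drift -5.3° → track 355.0°, groundspeed 96.4 kt

Leg 1: track=323.0°, groundspeed=102.6 kt
Leg 2: track=189.2°, groundspeed=117.3 kt
Leg 3: track=355.0°, groundspeed=96.4 kt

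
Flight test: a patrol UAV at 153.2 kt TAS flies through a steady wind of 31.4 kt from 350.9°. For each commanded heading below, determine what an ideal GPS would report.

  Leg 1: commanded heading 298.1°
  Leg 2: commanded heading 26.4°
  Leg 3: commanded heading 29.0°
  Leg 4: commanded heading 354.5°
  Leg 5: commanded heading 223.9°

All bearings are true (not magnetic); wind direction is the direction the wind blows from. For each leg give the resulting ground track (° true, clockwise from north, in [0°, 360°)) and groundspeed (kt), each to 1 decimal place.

Leg 1: track=287.5°, groundspeed=136.5 kt
Leg 2: track=34.5°, groundspeed=128.9 kt
Leg 3: track=37.6°, groundspeed=129.9 kt
Leg 4: track=355.4°, groundspeed=121.9 kt
Leg 5: track=215.6°, groundspeed=173.9 kt

Leg 1: heading 298.1°; drift -10.6° → track 287.5°, groundspeed 136.5 kt
Leg 2: heading 26.4°; drift +8.1° → track 34.5°, groundspeed 128.9 kt
Leg 3: heading 29.0°; drift +8.6° → track 37.6°, groundspeed 129.9 kt
Leg 4: heading 354.5°; drift +0.9° → track 355.4°, groundspeed 121.9 kt
Leg 5: heading 223.9°; drift -8.3° → track 215.6°, groundspeed 173.9 kt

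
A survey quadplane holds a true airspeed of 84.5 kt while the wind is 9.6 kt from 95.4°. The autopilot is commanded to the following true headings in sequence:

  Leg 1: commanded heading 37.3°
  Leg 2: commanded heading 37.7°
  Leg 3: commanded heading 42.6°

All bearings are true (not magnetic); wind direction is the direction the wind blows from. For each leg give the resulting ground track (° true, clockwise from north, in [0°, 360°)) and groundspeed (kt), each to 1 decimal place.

Leg 1: track=31.4°, groundspeed=79.8 kt
Leg 2: track=31.9°, groundspeed=79.8 kt
Leg 3: track=37.1°, groundspeed=79.1 kt

Leg 1: heading 37.3°; drift -5.9° → track 31.4°, groundspeed 79.8 kt
Leg 2: heading 37.7°; drift -5.8° → track 31.9°, groundspeed 79.8 kt
Leg 3: heading 42.6°; drift -5.5° → track 37.1°, groundspeed 79.1 kt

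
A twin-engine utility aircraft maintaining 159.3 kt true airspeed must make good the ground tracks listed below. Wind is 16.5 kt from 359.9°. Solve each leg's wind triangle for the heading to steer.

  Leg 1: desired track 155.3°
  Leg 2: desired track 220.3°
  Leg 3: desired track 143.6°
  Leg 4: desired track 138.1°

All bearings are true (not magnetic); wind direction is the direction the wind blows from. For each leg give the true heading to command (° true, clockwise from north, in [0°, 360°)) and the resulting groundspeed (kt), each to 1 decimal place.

Leg 1: heading=152.8°, groundspeed=174.2 kt
Leg 2: heading=224.1°, groundspeed=171.5 kt
Leg 3: heading=140.1°, groundspeed=172.3 kt
Leg 4: heading=134.1°, groundspeed=171.2 kt

Leg 1: desired track 155.3°; wind correction -2.5° → command heading 152.8°, groundspeed 174.2 kt
Leg 2: desired track 220.3°; wind correction +3.8° → command heading 224.1°, groundspeed 171.5 kt
Leg 3: desired track 143.6°; wind correction -3.5° → command heading 140.1°, groundspeed 172.3 kt
Leg 4: desired track 138.1°; wind correction -4.0° → command heading 134.1°, groundspeed 171.2 kt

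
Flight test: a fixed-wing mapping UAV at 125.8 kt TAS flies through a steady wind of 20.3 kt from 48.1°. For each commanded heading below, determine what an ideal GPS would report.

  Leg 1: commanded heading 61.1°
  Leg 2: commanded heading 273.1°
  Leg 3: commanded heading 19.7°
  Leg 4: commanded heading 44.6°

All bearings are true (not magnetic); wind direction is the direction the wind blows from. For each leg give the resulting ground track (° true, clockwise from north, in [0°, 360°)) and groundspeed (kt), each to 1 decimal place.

Leg 1: track=63.6°, groundspeed=106.1 kt
Leg 2: track=267.3°, groundspeed=140.9 kt
Leg 3: track=14.6°, groundspeed=108.4 kt
Leg 4: track=43.9°, groundspeed=105.5 kt

Leg 1: heading 61.1°; drift +2.5° → track 63.6°, groundspeed 106.1 kt
Leg 2: heading 273.1°; drift -5.8° → track 267.3°, groundspeed 140.9 kt
Leg 3: heading 19.7°; drift -5.1° → track 14.6°, groundspeed 108.4 kt
Leg 4: heading 44.6°; drift -0.7° → track 43.9°, groundspeed 105.5 kt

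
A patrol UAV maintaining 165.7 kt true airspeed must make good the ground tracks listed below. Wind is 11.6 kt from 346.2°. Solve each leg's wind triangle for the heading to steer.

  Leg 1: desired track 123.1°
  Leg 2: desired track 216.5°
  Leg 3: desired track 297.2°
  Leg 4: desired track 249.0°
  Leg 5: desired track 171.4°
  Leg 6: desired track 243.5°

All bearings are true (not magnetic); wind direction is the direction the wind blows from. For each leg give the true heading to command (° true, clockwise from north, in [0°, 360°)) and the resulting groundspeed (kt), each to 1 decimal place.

Leg 1: desired track 123.1°; wind correction -2.7° → command heading 120.4°, groundspeed 174.0 kt
Leg 2: desired track 216.5°; wind correction +3.1° → command heading 219.6°, groundspeed 172.9 kt
Leg 3: desired track 297.2°; wind correction +3.0° → command heading 300.2°, groundspeed 157.9 kt
Leg 4: desired track 249.0°; wind correction +4.0° → command heading 253.0°, groundspeed 166.8 kt
Leg 5: desired track 171.4°; wind correction +0.4° → command heading 171.8°, groundspeed 177.2 kt
Leg 6: desired track 243.5°; wind correction +3.9° → command heading 247.4°, groundspeed 167.9 kt

Leg 1: heading=120.4°, groundspeed=174.0 kt
Leg 2: heading=219.6°, groundspeed=172.9 kt
Leg 3: heading=300.2°, groundspeed=157.9 kt
Leg 4: heading=253.0°, groundspeed=166.8 kt
Leg 5: heading=171.8°, groundspeed=177.2 kt
Leg 6: heading=247.4°, groundspeed=167.9 kt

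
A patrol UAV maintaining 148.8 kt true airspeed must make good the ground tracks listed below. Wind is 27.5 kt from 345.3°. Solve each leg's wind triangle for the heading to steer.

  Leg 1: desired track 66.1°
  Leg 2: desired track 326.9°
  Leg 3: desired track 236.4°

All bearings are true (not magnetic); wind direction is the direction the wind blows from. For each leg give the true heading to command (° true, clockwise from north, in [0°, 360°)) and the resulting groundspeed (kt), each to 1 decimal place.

Leg 1: heading=55.6°, groundspeed=141.9 kt
Leg 2: heading=330.2°, groundspeed=122.5 kt
Leg 3: heading=246.5°, groundspeed=155.4 kt

Leg 1: desired track 66.1°; wind correction -10.5° → command heading 55.6°, groundspeed 141.9 kt
Leg 2: desired track 326.9°; wind correction +3.3° → command heading 330.2°, groundspeed 122.5 kt
Leg 3: desired track 236.4°; wind correction +10.1° → command heading 246.5°, groundspeed 155.4 kt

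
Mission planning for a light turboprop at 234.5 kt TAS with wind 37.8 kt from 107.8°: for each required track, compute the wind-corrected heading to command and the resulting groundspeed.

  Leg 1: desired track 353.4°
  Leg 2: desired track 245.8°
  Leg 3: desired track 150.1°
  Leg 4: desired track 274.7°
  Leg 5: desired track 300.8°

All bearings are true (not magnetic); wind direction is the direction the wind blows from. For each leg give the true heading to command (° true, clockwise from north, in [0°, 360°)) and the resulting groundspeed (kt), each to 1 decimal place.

Leg 1: heading=1.8°, groundspeed=247.6 kt
Leg 2: heading=239.6°, groundspeed=261.2 kt
Leg 3: heading=143.9°, groundspeed=205.2 kt
Leg 4: heading=272.6°, groundspeed=271.2 kt
Leg 5: heading=302.9°, groundspeed=271.2 kt

Leg 1: desired track 353.4°; wind correction +8.4° → command heading 1.8°, groundspeed 247.6 kt
Leg 2: desired track 245.8°; wind correction -6.2° → command heading 239.6°, groundspeed 261.2 kt
Leg 3: desired track 150.1°; wind correction -6.2° → command heading 143.9°, groundspeed 205.2 kt
Leg 4: desired track 274.7°; wind correction -2.1° → command heading 272.6°, groundspeed 271.2 kt
Leg 5: desired track 300.8°; wind correction +2.1° → command heading 302.9°, groundspeed 271.2 kt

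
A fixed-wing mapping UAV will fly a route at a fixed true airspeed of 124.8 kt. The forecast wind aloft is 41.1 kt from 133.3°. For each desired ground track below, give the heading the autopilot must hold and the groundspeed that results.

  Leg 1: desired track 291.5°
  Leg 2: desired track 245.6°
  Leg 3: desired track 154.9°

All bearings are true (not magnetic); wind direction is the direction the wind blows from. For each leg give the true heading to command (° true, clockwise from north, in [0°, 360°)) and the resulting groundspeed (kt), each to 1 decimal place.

Leg 1: heading=284.5°, groundspeed=162.0 kt
Leg 2: heading=227.9°, groundspeed=134.5 kt
Leg 3: heading=147.9°, groundspeed=85.7 kt

Leg 1: desired track 291.5°; wind correction -7.0° → command heading 284.5°, groundspeed 162.0 kt
Leg 2: desired track 245.6°; wind correction -17.7° → command heading 227.9°, groundspeed 134.5 kt
Leg 3: desired track 154.9°; wind correction -7.0° → command heading 147.9°, groundspeed 85.7 kt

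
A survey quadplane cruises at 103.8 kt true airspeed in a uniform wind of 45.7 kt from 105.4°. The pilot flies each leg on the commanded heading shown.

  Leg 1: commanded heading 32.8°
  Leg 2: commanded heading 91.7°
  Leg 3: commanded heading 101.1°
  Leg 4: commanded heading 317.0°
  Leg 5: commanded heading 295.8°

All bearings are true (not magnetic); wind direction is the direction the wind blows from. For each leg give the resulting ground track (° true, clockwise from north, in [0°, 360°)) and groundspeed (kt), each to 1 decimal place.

Leg 1: heading 32.8°; drift -25.8° → track 7.0°, groundspeed 100.1 kt
Leg 2: heading 91.7°; drift -10.3° → track 81.4°, groundspeed 60.4 kt
Leg 3: heading 101.1°; drift -3.4° → track 97.7°, groundspeed 58.3 kt
Leg 4: heading 317.0°; drift -9.5° → track 307.5°, groundspeed 144.7 kt
Leg 5: heading 295.8°; drift -3.2° → track 292.6°, groundspeed 149.0 kt

Leg 1: track=7.0°, groundspeed=100.1 kt
Leg 2: track=81.4°, groundspeed=60.4 kt
Leg 3: track=97.7°, groundspeed=58.3 kt
Leg 4: track=307.5°, groundspeed=144.7 kt
Leg 5: track=292.6°, groundspeed=149.0 kt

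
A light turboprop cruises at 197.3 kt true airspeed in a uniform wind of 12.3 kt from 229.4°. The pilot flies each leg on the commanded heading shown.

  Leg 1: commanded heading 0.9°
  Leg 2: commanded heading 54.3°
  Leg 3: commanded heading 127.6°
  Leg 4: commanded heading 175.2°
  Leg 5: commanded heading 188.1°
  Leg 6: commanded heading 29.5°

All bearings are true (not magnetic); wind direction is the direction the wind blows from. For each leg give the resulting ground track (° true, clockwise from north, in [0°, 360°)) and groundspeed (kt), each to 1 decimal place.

Leg 1: track=3.5°, groundspeed=205.7 kt
Leg 2: track=54.0°, groundspeed=209.6 kt
Leg 3: track=124.2°, groundspeed=200.2 kt
Leg 4: track=172.2°, groundspeed=190.4 kt
Leg 5: track=185.6°, groundspeed=188.2 kt
Leg 6: track=30.6°, groundspeed=208.9 kt

Leg 1: heading 0.9°; drift +2.6° → track 3.5°, groundspeed 205.7 kt
Leg 2: heading 54.3°; drift -0.3° → track 54.0°, groundspeed 209.6 kt
Leg 3: heading 127.6°; drift -3.4° → track 124.2°, groundspeed 200.2 kt
Leg 4: heading 175.2°; drift -3.0° → track 172.2°, groundspeed 190.4 kt
Leg 5: heading 188.1°; drift -2.5° → track 185.6°, groundspeed 188.2 kt
Leg 6: heading 29.5°; drift +1.1° → track 30.6°, groundspeed 208.9 kt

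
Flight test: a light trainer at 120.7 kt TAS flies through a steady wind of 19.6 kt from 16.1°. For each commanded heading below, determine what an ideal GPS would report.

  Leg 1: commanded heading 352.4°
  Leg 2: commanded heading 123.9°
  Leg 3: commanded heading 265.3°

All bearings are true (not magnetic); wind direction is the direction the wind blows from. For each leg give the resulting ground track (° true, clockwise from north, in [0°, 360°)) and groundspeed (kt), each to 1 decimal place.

Leg 1: track=348.0°, groundspeed=103.1 kt
Leg 2: track=132.3°, groundspeed=128.1 kt
Leg 3: track=257.1°, groundspeed=129.0 kt

Leg 1: heading 352.4°; drift -4.4° → track 348.0°, groundspeed 103.1 kt
Leg 2: heading 123.9°; drift +8.4° → track 132.3°, groundspeed 128.1 kt
Leg 3: heading 265.3°; drift -8.2° → track 257.1°, groundspeed 129.0 kt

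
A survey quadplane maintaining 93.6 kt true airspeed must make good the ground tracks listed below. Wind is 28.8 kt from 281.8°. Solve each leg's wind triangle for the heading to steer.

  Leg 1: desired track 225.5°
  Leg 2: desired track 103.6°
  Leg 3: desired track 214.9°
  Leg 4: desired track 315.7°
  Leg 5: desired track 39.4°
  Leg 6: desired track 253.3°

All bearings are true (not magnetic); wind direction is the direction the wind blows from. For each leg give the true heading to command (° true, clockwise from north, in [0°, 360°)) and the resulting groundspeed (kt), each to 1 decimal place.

Leg 1: desired track 225.5°; wind correction +14.8° → command heading 240.3°, groundspeed 74.5 kt
Leg 2: desired track 103.6°; wind correction +0.6° → command heading 104.2°, groundspeed 122.4 kt
Leg 3: desired track 214.9°; wind correction +16.4° → command heading 231.3°, groundspeed 78.5 kt
Leg 4: desired track 315.7°; wind correction -9.9° → command heading 305.8°, groundspeed 68.3 kt
Leg 5: desired track 39.4°; wind correction -15.8° → command heading 23.6°, groundspeed 103.4 kt
Leg 6: desired track 253.3°; wind correction +8.4° → command heading 261.7°, groundspeed 67.3 kt

Leg 1: heading=240.3°, groundspeed=74.5 kt
Leg 2: heading=104.2°, groundspeed=122.4 kt
Leg 3: heading=231.3°, groundspeed=78.5 kt
Leg 4: heading=305.8°, groundspeed=68.3 kt
Leg 5: heading=23.6°, groundspeed=103.4 kt
Leg 6: heading=261.7°, groundspeed=67.3 kt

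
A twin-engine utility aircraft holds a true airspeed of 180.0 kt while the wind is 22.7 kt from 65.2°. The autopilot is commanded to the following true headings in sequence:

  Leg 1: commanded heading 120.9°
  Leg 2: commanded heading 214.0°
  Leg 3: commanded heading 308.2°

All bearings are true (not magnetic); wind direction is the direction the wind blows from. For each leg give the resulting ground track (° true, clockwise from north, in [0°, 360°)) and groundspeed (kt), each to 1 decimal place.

Leg 1: heading 120.9°; drift +6.4° → track 127.3°, groundspeed 168.3 kt
Leg 2: heading 214.0°; drift +3.4° → track 217.4°, groundspeed 199.8 kt
Leg 3: heading 308.2°; drift -6.1° → track 302.1°, groundspeed 191.4 kt

Leg 1: track=127.3°, groundspeed=168.3 kt
Leg 2: track=217.4°, groundspeed=199.8 kt
Leg 3: track=302.1°, groundspeed=191.4 kt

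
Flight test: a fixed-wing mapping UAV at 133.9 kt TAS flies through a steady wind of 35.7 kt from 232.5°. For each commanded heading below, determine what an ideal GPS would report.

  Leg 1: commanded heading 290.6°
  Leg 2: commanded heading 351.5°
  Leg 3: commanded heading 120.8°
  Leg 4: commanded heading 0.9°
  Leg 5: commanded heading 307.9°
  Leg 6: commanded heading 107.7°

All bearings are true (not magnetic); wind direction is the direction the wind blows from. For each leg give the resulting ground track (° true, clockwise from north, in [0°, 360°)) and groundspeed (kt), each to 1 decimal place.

Leg 1: heading 290.6°; drift +14.8° → track 305.4°, groundspeed 119.0 kt
Leg 2: heading 351.5°; drift +11.7° → track 3.2°, groundspeed 154.4 kt
Leg 3: heading 120.8°; drift -12.7° → track 108.1°, groundspeed 150.8 kt
Leg 4: heading 0.9°; drift +10.2° → track 11.1°, groundspeed 158.6 kt
Leg 5: heading 307.9°; drift +15.5° → track 323.4°, groundspeed 129.6 kt
Leg 6: heading 107.7°; drift -10.8° → track 96.9°, groundspeed 157.0 kt

Leg 1: track=305.4°, groundspeed=119.0 kt
Leg 2: track=3.2°, groundspeed=154.4 kt
Leg 3: track=108.1°, groundspeed=150.8 kt
Leg 4: track=11.1°, groundspeed=158.6 kt
Leg 5: track=323.4°, groundspeed=129.6 kt
Leg 6: track=96.9°, groundspeed=157.0 kt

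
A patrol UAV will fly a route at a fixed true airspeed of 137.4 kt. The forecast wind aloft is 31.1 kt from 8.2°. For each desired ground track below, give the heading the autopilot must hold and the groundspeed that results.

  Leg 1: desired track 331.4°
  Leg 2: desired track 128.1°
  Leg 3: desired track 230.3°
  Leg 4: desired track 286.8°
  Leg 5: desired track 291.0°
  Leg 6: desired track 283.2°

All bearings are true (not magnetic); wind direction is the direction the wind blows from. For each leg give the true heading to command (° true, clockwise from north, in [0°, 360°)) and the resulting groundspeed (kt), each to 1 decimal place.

Leg 1: desired track 331.4°; wind correction +7.8° → command heading 339.2°, groundspeed 111.2 kt
Leg 2: desired track 128.1°; wind correction -11.3° → command heading 116.8°, groundspeed 150.2 kt
Leg 3: desired track 230.3°; wind correction +8.7° → command heading 239.0°, groundspeed 158.9 kt
Leg 4: desired track 286.8°; wind correction +12.9° → command heading 299.7°, groundspeed 129.3 kt
Leg 5: desired track 291.0°; wind correction +12.8° → command heading 303.8°, groundspeed 127.1 kt
Leg 6: desired track 283.2°; wind correction +13.0° → command heading 296.2°, groundspeed 131.2 kt

Leg 1: heading=339.2°, groundspeed=111.2 kt
Leg 2: heading=116.8°, groundspeed=150.2 kt
Leg 3: heading=239.0°, groundspeed=158.9 kt
Leg 4: heading=299.7°, groundspeed=129.3 kt
Leg 5: heading=303.8°, groundspeed=127.1 kt
Leg 6: heading=296.2°, groundspeed=131.2 kt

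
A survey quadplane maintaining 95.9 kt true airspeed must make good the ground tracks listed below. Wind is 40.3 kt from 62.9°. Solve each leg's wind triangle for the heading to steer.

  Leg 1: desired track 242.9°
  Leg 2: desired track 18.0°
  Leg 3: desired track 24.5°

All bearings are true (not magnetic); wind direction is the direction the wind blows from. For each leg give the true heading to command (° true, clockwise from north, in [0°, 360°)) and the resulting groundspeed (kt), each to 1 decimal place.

Leg 1: desired track 242.9°; wind correction +0.0° → command heading 242.9°, groundspeed 136.2 kt
Leg 2: desired track 18.0°; wind correction +17.3° → command heading 35.3°, groundspeed 63.0 kt
Leg 3: desired track 24.5°; wind correction +15.1° → command heading 39.6°, groundspeed 61.0 kt

Leg 1: heading=242.9°, groundspeed=136.2 kt
Leg 2: heading=35.3°, groundspeed=63.0 kt
Leg 3: heading=39.6°, groundspeed=61.0 kt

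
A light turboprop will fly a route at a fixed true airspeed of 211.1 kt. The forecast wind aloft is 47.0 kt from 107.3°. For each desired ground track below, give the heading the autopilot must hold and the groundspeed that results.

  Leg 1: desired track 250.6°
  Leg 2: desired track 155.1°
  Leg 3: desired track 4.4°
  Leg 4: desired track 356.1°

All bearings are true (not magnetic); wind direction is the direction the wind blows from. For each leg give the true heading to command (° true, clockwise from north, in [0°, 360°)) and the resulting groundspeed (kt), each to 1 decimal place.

Leg 1: heading=243.0°, groundspeed=246.9 kt
Leg 2: heading=145.6°, groundspeed=176.6 kt
Leg 3: heading=16.9°, groundspeed=216.6 kt
Leg 4: heading=8.1°, groundspeed=223.5 kt

Leg 1: desired track 250.6°; wind correction -7.6° → command heading 243.0°, groundspeed 246.9 kt
Leg 2: desired track 155.1°; wind correction -9.5° → command heading 145.6°, groundspeed 176.6 kt
Leg 3: desired track 4.4°; wind correction +12.5° → command heading 16.9°, groundspeed 216.6 kt
Leg 4: desired track 356.1°; wind correction +12.0° → command heading 8.1°, groundspeed 223.5 kt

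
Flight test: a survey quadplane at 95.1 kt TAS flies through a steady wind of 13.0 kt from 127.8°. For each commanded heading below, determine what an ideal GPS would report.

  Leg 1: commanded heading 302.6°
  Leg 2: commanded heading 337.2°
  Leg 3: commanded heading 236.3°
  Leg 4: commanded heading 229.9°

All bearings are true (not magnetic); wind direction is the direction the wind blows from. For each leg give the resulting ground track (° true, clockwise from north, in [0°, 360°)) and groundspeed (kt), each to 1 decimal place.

Leg 1: heading 302.6°; drift +0.6° → track 303.2°, groundspeed 108.1 kt
Leg 2: heading 337.2°; drift -3.4° → track 333.8°, groundspeed 106.6 kt
Leg 3: heading 236.3°; drift +7.1° → track 243.4°, groundspeed 100.0 kt
Leg 4: heading 229.9°; drift +7.4° → track 237.3°, groundspeed 98.6 kt

Leg 1: track=303.2°, groundspeed=108.1 kt
Leg 2: track=333.8°, groundspeed=106.6 kt
Leg 3: track=243.4°, groundspeed=100.0 kt
Leg 4: track=237.3°, groundspeed=98.6 kt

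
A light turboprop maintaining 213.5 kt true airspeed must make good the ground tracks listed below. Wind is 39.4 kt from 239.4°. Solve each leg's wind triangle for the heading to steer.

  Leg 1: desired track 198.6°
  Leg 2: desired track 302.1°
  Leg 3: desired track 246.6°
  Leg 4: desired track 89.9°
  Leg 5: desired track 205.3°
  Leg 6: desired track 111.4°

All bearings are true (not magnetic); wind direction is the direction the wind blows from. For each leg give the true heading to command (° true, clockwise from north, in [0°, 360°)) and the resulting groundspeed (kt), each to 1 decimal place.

Leg 1: desired track 198.6°; wind correction +6.9° → command heading 205.5°, groundspeed 182.1 kt
Leg 2: desired track 302.1°; wind correction -9.4° → command heading 292.7°, groundspeed 192.5 kt
Leg 3: desired track 246.6°; wind correction -1.3° → command heading 245.3°, groundspeed 174.4 kt
Leg 4: desired track 89.9°; wind correction +5.4° → command heading 95.3°, groundspeed 246.5 kt
Leg 5: desired track 205.3°; wind correction +5.9° → command heading 211.2°, groundspeed 179.7 kt
Leg 6: desired track 111.4°; wind correction +8.4° → command heading 119.8°, groundspeed 235.5 kt

Leg 1: heading=205.5°, groundspeed=182.1 kt
Leg 2: heading=292.7°, groundspeed=192.5 kt
Leg 3: heading=245.3°, groundspeed=174.4 kt
Leg 4: heading=95.3°, groundspeed=246.5 kt
Leg 5: heading=211.2°, groundspeed=179.7 kt
Leg 6: heading=119.8°, groundspeed=235.5 kt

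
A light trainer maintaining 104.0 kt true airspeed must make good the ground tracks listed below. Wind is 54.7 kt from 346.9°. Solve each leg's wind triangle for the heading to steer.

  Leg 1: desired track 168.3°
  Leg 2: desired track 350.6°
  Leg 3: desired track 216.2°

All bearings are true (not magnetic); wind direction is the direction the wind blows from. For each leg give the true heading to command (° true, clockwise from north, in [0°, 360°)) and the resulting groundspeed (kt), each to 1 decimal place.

Leg 1: desired track 168.3°; wind correction +0.7° → command heading 169.0°, groundspeed 158.7 kt
Leg 2: desired track 350.6°; wind correction -1.9° → command heading 348.7°, groundspeed 49.4 kt
Leg 3: desired track 216.2°; wind correction +23.5° → command heading 239.7°, groundspeed 131.0 kt

Leg 1: heading=169.0°, groundspeed=158.7 kt
Leg 2: heading=348.7°, groundspeed=49.4 kt
Leg 3: heading=239.7°, groundspeed=131.0 kt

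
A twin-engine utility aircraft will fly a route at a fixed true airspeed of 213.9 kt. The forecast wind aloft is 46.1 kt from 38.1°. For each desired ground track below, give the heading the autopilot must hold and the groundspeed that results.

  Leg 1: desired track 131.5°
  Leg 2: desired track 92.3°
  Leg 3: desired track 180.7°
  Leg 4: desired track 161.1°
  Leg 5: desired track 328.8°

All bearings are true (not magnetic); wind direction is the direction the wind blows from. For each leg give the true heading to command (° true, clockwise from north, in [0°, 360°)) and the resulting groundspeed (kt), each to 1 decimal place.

Leg 1: heading=119.1°, groundspeed=211.6 kt
Leg 2: heading=82.2°, groundspeed=183.6 kt
Leg 3: heading=173.2°, groundspeed=248.7 kt
Leg 4: heading=150.7°, groundspeed=235.5 kt
Leg 5: heading=340.4°, groundspeed=193.2 kt

Leg 1: desired track 131.5°; wind correction -12.4° → command heading 119.1°, groundspeed 211.6 kt
Leg 2: desired track 92.3°; wind correction -10.1° → command heading 82.2°, groundspeed 183.6 kt
Leg 3: desired track 180.7°; wind correction -7.5° → command heading 173.2°, groundspeed 248.7 kt
Leg 4: desired track 161.1°; wind correction -10.4° → command heading 150.7°, groundspeed 235.5 kt
Leg 5: desired track 328.8°; wind correction +11.6° → command heading 340.4°, groundspeed 193.2 kt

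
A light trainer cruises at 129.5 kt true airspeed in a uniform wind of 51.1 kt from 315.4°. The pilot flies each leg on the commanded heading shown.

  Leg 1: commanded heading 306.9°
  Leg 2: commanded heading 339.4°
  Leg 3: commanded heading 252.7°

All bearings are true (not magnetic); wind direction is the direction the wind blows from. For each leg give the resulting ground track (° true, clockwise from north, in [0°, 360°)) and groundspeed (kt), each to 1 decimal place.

Leg 1: heading 306.9°; drift -5.5° → track 301.4°, groundspeed 79.3 kt
Leg 2: heading 339.4°; drift +14.1° → track 353.5°, groundspeed 85.4 kt
Leg 3: heading 252.7°; drift -23.2° → track 229.5°, groundspeed 115.4 kt

Leg 1: track=301.4°, groundspeed=79.3 kt
Leg 2: track=353.5°, groundspeed=85.4 kt
Leg 3: track=229.5°, groundspeed=115.4 kt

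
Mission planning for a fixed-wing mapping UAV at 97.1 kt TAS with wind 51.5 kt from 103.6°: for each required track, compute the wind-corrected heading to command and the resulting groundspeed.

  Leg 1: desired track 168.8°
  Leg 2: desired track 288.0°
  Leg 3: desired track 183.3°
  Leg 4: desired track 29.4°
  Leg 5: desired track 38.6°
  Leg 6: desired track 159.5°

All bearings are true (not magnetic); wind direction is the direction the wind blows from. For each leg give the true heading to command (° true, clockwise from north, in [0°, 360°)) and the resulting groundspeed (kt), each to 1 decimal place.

Leg 1: desired track 168.8°; wind correction -28.8° → command heading 140.0°, groundspeed 63.5 kt
Leg 2: desired track 288.0°; wind correction +2.3° → command heading 290.3°, groundspeed 148.4 kt
Leg 3: desired track 183.3°; wind correction -31.5° → command heading 151.8°, groundspeed 73.6 kt
Leg 4: desired track 29.4°; wind correction +30.7° → command heading 60.1°, groundspeed 69.5 kt
Leg 5: desired track 38.6°; wind correction +28.7° → command heading 67.3°, groundspeed 63.4 kt
Leg 6: desired track 159.5°; wind correction -26.1° → command heading 133.4°, groundspeed 58.4 kt

Leg 1: heading=140.0°, groundspeed=63.5 kt
Leg 2: heading=290.3°, groundspeed=148.4 kt
Leg 3: heading=151.8°, groundspeed=73.6 kt
Leg 4: heading=60.1°, groundspeed=69.5 kt
Leg 5: heading=67.3°, groundspeed=63.4 kt
Leg 6: heading=133.4°, groundspeed=58.4 kt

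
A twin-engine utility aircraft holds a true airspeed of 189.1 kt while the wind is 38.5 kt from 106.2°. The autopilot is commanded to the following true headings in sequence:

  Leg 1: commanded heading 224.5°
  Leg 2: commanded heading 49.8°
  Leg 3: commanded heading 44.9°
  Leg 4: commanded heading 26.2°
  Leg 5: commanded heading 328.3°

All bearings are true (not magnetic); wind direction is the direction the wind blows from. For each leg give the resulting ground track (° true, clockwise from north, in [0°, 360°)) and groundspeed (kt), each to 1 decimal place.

Leg 1: track=233.8°, groundspeed=210.1 kt
Leg 2: track=39.0°, groundspeed=170.8 kt
Leg 3: track=33.7°, groundspeed=173.9 kt
Leg 4: track=14.5°, groundspeed=186.3 kt
Leg 5: track=321.5°, groundspeed=219.2 kt

Leg 1: heading 224.5°; drift +9.3° → track 233.8°, groundspeed 210.1 kt
Leg 2: heading 49.8°; drift -10.8° → track 39.0°, groundspeed 170.8 kt
Leg 3: heading 44.9°; drift -11.2° → track 33.7°, groundspeed 173.9 kt
Leg 4: heading 26.2°; drift -11.7° → track 14.5°, groundspeed 186.3 kt
Leg 5: heading 328.3°; drift -6.8° → track 321.5°, groundspeed 219.2 kt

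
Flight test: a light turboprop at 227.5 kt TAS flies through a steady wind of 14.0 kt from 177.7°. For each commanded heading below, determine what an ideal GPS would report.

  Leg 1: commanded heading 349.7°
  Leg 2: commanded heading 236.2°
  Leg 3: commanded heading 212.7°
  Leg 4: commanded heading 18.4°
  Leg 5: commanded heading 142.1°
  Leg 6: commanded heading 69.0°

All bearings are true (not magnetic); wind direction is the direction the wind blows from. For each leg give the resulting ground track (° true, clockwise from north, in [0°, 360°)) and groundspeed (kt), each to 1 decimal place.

Leg 1: track=350.2°, groundspeed=241.4 kt
Leg 2: track=239.3°, groundspeed=220.5 kt
Leg 3: track=214.8°, groundspeed=216.2 kt
Leg 4: track=17.2°, groundspeed=240.6 kt
Leg 5: track=139.9°, groundspeed=216.3 kt
Leg 6: track=65.7°, groundspeed=232.4 kt

Leg 1: heading 349.7°; drift +0.5° → track 350.2°, groundspeed 241.4 kt
Leg 2: heading 236.2°; drift +3.1° → track 239.3°, groundspeed 220.5 kt
Leg 3: heading 212.7°; drift +2.1° → track 214.8°, groundspeed 216.2 kt
Leg 4: heading 18.4°; drift -1.2° → track 17.2°, groundspeed 240.6 kt
Leg 5: heading 142.1°; drift -2.2° → track 139.9°, groundspeed 216.3 kt
Leg 6: heading 69.0°; drift -3.3° → track 65.7°, groundspeed 232.4 kt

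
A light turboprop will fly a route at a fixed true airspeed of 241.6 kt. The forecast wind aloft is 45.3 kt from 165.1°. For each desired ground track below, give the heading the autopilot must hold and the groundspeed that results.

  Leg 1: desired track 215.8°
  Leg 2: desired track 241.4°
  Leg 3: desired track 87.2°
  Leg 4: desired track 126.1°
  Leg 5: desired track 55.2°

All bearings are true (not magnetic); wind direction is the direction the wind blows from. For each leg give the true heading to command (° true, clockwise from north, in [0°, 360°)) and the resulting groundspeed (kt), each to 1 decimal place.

Leg 1: desired track 215.8°; wind correction -8.3° → command heading 207.5°, groundspeed 210.4 kt
Leg 2: desired track 241.4°; wind correction -10.5° → command heading 230.9°, groundspeed 226.8 kt
Leg 3: desired track 87.2°; wind correction +10.6° → command heading 97.8°, groundspeed 228.0 kt
Leg 4: desired track 126.1°; wind correction +6.8° → command heading 132.9°, groundspeed 204.7 kt
Leg 5: desired track 55.2°; wind correction +10.2° → command heading 65.4°, groundspeed 253.2 kt

Leg 1: heading=207.5°, groundspeed=210.4 kt
Leg 2: heading=230.9°, groundspeed=226.8 kt
Leg 3: heading=97.8°, groundspeed=228.0 kt
Leg 4: heading=132.9°, groundspeed=204.7 kt
Leg 5: heading=65.4°, groundspeed=253.2 kt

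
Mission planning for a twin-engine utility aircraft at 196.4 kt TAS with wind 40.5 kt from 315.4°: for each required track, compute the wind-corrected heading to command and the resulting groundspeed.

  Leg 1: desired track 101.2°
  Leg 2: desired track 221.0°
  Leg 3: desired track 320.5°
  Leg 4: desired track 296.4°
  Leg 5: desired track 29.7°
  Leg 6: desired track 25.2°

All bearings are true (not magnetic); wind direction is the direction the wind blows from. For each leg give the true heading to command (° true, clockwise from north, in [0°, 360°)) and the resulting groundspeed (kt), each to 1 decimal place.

Leg 1: heading=94.5°, groundspeed=228.6 kt
Leg 2: heading=232.9°, groundspeed=195.3 kt
Leg 3: heading=319.4°, groundspeed=156.0 kt
Leg 4: heading=300.2°, groundspeed=157.7 kt
Leg 5: heading=18.2°, groundspeed=181.5 kt
Leg 6: heading=14.0°, groundspeed=178.7 kt

Leg 1: desired track 101.2°; wind correction -6.7° → command heading 94.5°, groundspeed 228.6 kt
Leg 2: desired track 221.0°; wind correction +11.9° → command heading 232.9°, groundspeed 195.3 kt
Leg 3: desired track 320.5°; wind correction -1.1° → command heading 319.4°, groundspeed 156.0 kt
Leg 4: desired track 296.4°; wind correction +3.8° → command heading 300.2°, groundspeed 157.7 kt
Leg 5: desired track 29.7°; wind correction -11.5° → command heading 18.2°, groundspeed 181.5 kt
Leg 6: desired track 25.2°; wind correction -11.2° → command heading 14.0°, groundspeed 178.7 kt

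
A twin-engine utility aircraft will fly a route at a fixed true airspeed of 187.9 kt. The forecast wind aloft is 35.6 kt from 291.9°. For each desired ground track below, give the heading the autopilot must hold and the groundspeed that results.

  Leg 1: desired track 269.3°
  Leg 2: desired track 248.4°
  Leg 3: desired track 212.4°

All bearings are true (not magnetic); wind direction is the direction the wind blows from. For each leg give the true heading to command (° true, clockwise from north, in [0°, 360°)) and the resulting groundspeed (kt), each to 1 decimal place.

Leg 1: desired track 269.3°; wind correction +4.2° → command heading 273.5°, groundspeed 154.5 kt
Leg 2: desired track 248.4°; wind correction +7.5° → command heading 255.9°, groundspeed 160.5 kt
Leg 3: desired track 212.4°; wind correction +10.7° → command heading 223.1°, groundspeed 178.1 kt

Leg 1: heading=273.5°, groundspeed=154.5 kt
Leg 2: heading=255.9°, groundspeed=160.5 kt
Leg 3: heading=223.1°, groundspeed=178.1 kt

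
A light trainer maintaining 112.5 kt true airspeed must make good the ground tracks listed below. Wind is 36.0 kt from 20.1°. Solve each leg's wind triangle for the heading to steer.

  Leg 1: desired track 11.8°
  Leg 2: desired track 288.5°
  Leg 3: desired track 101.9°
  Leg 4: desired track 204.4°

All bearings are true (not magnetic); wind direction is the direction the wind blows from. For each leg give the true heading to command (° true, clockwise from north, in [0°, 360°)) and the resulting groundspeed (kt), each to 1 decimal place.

Leg 1: desired track 11.8°; wind correction +2.6° → command heading 14.4°, groundspeed 76.8 kt
Leg 2: desired track 288.5°; wind correction +18.7° → command heading 307.2°, groundspeed 107.6 kt
Leg 3: desired track 101.9°; wind correction -18.5° → command heading 83.4°, groundspeed 101.6 kt
Leg 4: desired track 204.4°; wind correction +1.4° → command heading 205.8°, groundspeed 148.4 kt

Leg 1: heading=14.4°, groundspeed=76.8 kt
Leg 2: heading=307.2°, groundspeed=107.6 kt
Leg 3: heading=83.4°, groundspeed=101.6 kt
Leg 4: heading=205.8°, groundspeed=148.4 kt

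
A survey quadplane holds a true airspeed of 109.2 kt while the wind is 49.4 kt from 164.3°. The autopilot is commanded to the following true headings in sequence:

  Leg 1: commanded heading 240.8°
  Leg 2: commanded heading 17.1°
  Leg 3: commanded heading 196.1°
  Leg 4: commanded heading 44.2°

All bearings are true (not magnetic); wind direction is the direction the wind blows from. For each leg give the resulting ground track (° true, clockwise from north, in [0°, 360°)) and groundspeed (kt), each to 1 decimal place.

Leg 1: track=267.0°, groundspeed=108.8 kt
Leg 2: track=7.0°, groundspeed=153.1 kt
Leg 3: track=217.3°, groundspeed=72.1 kt
Leg 4: track=26.5°, groundspeed=140.6 kt

Leg 1: heading 240.8°; drift +26.2° → track 267.0°, groundspeed 108.8 kt
Leg 2: heading 17.1°; drift -10.1° → track 7.0°, groundspeed 153.1 kt
Leg 3: heading 196.1°; drift +21.2° → track 217.3°, groundspeed 72.1 kt
Leg 4: heading 44.2°; drift -17.7° → track 26.5°, groundspeed 140.6 kt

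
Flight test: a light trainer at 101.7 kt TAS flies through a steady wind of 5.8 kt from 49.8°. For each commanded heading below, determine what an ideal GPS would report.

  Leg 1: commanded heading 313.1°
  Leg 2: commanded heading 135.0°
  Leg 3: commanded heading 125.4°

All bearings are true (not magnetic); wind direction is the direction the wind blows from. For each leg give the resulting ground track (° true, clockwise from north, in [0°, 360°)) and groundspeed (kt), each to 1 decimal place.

Leg 1: track=309.9°, groundspeed=102.5 kt
Leg 2: track=138.3°, groundspeed=101.4 kt
Leg 3: track=128.6°, groundspeed=100.4 kt

Leg 1: heading 313.1°; drift -3.2° → track 309.9°, groundspeed 102.5 kt
Leg 2: heading 135.0°; drift +3.3° → track 138.3°, groundspeed 101.4 kt
Leg 3: heading 125.4°; drift +3.2° → track 128.6°, groundspeed 100.4 kt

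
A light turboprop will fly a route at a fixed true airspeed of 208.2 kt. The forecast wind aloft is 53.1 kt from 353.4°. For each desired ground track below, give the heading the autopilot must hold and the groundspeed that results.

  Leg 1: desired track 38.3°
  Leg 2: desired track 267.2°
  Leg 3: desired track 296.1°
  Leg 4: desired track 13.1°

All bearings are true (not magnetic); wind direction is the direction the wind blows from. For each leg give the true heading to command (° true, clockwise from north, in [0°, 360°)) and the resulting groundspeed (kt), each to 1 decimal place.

Leg 1: desired track 38.3°; wind correction -10.4° → command heading 27.9°, groundspeed 167.2 kt
Leg 2: desired track 267.2°; wind correction +14.7° → command heading 281.9°, groundspeed 197.8 kt
Leg 3: desired track 296.1°; wind correction +12.4° → command heading 308.5°, groundspeed 174.7 kt
Leg 4: desired track 13.1°; wind correction -4.9° → command heading 8.2°, groundspeed 157.4 kt

Leg 1: heading=27.9°, groundspeed=167.2 kt
Leg 2: heading=281.9°, groundspeed=197.8 kt
Leg 3: heading=308.5°, groundspeed=174.7 kt
Leg 4: heading=8.2°, groundspeed=157.4 kt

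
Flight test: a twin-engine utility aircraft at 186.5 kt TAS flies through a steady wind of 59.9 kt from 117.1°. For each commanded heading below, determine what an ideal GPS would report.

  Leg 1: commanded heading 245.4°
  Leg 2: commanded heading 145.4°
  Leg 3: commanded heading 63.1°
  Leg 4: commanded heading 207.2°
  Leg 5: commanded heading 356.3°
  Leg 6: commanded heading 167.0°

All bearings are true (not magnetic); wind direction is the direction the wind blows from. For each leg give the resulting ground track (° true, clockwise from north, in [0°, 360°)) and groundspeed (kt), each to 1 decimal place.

Leg 1: track=257.3°, groundspeed=228.5 kt
Leg 2: track=157.4°, groundspeed=136.7 kt
Leg 3: track=45.3°, groundspeed=158.9 kt
Leg 4: track=225.0°, groundspeed=196.0 kt
Leg 5: track=343.0°, groundspeed=223.2 kt
Leg 6: track=184.2°, groundspeed=154.9 kt

Leg 1: heading 245.4°; drift +11.9° → track 257.3°, groundspeed 228.5 kt
Leg 2: heading 145.4°; drift +12.0° → track 157.4°, groundspeed 136.7 kt
Leg 3: heading 63.1°; drift -17.8° → track 45.3°, groundspeed 158.9 kt
Leg 4: heading 207.2°; drift +17.8° → track 225.0°, groundspeed 196.0 kt
Leg 5: heading 356.3°; drift -13.3° → track 343.0°, groundspeed 223.2 kt
Leg 6: heading 167.0°; drift +17.2° → track 184.2°, groundspeed 154.9 kt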